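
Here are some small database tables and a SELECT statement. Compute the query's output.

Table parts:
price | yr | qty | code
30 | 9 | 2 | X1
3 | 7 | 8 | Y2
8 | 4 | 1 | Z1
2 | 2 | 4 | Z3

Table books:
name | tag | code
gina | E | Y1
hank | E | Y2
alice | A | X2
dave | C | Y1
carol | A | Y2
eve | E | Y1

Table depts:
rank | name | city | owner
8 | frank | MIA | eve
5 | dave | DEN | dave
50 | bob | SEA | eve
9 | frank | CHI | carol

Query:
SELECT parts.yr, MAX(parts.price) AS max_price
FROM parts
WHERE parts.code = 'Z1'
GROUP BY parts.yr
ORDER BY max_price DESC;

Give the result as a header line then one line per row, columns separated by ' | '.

After WHERE (1 rows):
parts.price | parts.yr | parts.qty | parts.code
8 | 4 | 1 | Z1
After GROUP BY (1 rows):
parts.yr | max_price
4 | 8
After ORDER BY (1 rows):
parts.yr | max_price
4 | 8

== RESULT ==
parts.yr | max_price
4 | 8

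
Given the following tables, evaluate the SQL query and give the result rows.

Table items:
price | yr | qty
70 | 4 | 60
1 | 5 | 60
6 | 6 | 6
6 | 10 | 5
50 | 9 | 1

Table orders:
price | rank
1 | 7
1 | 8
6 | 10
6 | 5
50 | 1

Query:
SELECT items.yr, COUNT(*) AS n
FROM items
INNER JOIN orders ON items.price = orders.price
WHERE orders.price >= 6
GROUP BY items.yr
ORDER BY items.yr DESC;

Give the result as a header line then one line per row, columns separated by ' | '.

== RESULT ==
items.yr | n
10 | 2
9 | 1
6 | 2

Derivation:
After JOIN orders (7 rows):
items.price | items.yr | items.qty | orders.price | orders.rank
1 | 5 | 60 | 1 | 7
1 | 5 | 60 | 1 | 8
6 | 6 | 6 | 6 | 10
6 | 6 | 6 | 6 | 5
6 | 10 | 5 | 6 | 10
6 | 10 | 5 | 6 | 5
50 | 9 | 1 | 50 | 1
After WHERE (5 rows):
items.price | items.yr | items.qty | orders.price | orders.rank
6 | 6 | 6 | 6 | 10
6 | 6 | 6 | 6 | 5
6 | 10 | 5 | 6 | 10
6 | 10 | 5 | 6 | 5
50 | 9 | 1 | 50 | 1
After GROUP BY (3 rows):
items.yr | n
6 | 2
10 | 2
9 | 1
After ORDER BY (3 rows):
items.yr | n
10 | 2
9 | 1
6 | 2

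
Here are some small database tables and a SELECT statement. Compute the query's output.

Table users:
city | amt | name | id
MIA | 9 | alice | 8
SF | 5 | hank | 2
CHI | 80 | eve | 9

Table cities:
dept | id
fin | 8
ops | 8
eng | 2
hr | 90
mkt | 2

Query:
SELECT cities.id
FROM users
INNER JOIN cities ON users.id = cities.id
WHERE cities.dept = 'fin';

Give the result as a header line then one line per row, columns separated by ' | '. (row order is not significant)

== RESULT ==
cities.id
8

Derivation:
After JOIN cities (4 rows):
users.city | users.amt | users.name | users.id | cities.dept | cities.id
MIA | 9 | alice | 8 | fin | 8
MIA | 9 | alice | 8 | ops | 8
SF | 5 | hank | 2 | eng | 2
SF | 5 | hank | 2 | mkt | 2
After WHERE (1 rows):
users.city | users.amt | users.name | users.id | cities.dept | cities.id
MIA | 9 | alice | 8 | fin | 8
After SELECT (1 rows):
cities.id
8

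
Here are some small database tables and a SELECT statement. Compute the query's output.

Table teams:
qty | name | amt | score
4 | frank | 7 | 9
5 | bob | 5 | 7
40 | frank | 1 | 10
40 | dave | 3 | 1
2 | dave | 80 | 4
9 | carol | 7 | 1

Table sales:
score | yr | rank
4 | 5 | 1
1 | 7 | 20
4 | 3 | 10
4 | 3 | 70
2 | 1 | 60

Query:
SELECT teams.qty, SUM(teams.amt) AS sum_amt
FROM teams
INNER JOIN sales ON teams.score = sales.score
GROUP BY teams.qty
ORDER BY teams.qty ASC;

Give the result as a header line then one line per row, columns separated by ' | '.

== RESULT ==
teams.qty | sum_amt
2 | 240
9 | 7
40 | 3

Derivation:
After JOIN sales (5 rows):
teams.qty | teams.name | teams.amt | teams.score | sales.score | sales.yr | sales.rank
40 | dave | 3 | 1 | 1 | 7 | 20
2 | dave | 80 | 4 | 4 | 5 | 1
2 | dave | 80 | 4 | 4 | 3 | 10
2 | dave | 80 | 4 | 4 | 3 | 70
9 | carol | 7 | 1 | 1 | 7 | 20
After GROUP BY (3 rows):
teams.qty | sum_amt
40 | 3
2 | 240
9 | 7
After ORDER BY (3 rows):
teams.qty | sum_amt
2 | 240
9 | 7
40 | 3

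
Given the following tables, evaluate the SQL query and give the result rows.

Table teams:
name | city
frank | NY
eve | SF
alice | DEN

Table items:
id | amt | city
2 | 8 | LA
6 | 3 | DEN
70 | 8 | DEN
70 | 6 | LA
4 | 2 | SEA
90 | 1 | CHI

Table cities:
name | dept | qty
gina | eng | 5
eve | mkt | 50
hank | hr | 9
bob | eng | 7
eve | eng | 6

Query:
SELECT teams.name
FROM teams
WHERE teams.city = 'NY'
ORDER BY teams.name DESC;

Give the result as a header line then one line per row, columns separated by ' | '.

After WHERE (1 rows):
teams.name | teams.city
frank | NY
After SELECT (1 rows):
teams.name
frank
After ORDER BY (1 rows):
teams.name
frank

== RESULT ==
teams.name
frank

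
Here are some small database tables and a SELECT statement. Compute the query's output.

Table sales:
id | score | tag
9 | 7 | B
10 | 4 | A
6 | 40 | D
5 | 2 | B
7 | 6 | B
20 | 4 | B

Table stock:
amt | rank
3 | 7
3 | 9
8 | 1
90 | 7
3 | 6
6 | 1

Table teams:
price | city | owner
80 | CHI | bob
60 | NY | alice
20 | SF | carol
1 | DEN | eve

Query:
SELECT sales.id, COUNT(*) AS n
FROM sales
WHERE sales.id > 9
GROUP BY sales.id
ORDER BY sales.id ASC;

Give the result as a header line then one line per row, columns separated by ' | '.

== RESULT ==
sales.id | n
10 | 1
20 | 1

Derivation:
After WHERE (2 rows):
sales.id | sales.score | sales.tag
10 | 4 | A
20 | 4 | B
After GROUP BY (2 rows):
sales.id | n
10 | 1
20 | 1
After ORDER BY (2 rows):
sales.id | n
10 | 1
20 | 1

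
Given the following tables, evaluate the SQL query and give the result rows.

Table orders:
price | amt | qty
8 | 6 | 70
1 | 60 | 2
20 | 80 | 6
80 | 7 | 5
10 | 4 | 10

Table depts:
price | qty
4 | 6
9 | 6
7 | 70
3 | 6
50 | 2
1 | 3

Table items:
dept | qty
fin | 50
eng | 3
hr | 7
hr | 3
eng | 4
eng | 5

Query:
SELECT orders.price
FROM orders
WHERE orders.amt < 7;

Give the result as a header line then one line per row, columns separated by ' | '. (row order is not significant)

After WHERE (2 rows):
orders.price | orders.amt | orders.qty
8 | 6 | 70
10 | 4 | 10
After SELECT (2 rows):
orders.price
8
10

== RESULT ==
orders.price
8
10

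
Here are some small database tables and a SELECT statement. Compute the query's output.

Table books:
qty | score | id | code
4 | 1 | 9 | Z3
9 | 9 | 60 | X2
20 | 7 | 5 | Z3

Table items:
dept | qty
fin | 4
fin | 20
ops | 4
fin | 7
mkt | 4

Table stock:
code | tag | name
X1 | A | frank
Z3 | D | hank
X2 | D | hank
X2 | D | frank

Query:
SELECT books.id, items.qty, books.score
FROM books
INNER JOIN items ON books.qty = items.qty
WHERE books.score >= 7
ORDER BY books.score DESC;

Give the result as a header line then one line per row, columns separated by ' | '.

== RESULT ==
books.id | items.qty | books.score
5 | 20 | 7

Derivation:
After JOIN items (4 rows):
books.qty | books.score | books.id | books.code | items.dept | items.qty
4 | 1 | 9 | Z3 | fin | 4
4 | 1 | 9 | Z3 | ops | 4
4 | 1 | 9 | Z3 | mkt | 4
20 | 7 | 5 | Z3 | fin | 20
After WHERE (1 rows):
books.qty | books.score | books.id | books.code | items.dept | items.qty
20 | 7 | 5 | Z3 | fin | 20
After SELECT (1 rows):
books.id | items.qty | books.score
5 | 20 | 7
After ORDER BY (1 rows):
books.id | items.qty | books.score
5 | 20 | 7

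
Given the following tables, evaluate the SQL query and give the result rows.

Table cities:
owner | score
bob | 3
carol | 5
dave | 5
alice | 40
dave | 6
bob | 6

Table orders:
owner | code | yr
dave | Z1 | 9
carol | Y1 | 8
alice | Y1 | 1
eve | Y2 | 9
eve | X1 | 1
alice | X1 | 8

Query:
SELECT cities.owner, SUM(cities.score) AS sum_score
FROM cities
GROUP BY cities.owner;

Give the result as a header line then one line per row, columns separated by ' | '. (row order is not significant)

After GROUP BY (4 rows):
cities.owner | sum_score
bob | 9
carol | 5
dave | 11
alice | 40

== RESULT ==
cities.owner | sum_score
bob | 9
carol | 5
dave | 11
alice | 40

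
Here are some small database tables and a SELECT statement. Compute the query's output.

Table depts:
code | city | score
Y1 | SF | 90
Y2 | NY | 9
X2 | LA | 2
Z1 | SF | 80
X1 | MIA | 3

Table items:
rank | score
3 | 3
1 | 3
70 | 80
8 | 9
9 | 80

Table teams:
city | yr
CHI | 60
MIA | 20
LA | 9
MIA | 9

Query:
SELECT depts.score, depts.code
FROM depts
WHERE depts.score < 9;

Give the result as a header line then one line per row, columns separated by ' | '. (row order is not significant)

== RESULT ==
depts.score | depts.code
2 | X2
3 | X1

Derivation:
After WHERE (2 rows):
depts.code | depts.city | depts.score
X2 | LA | 2
X1 | MIA | 3
After SELECT (2 rows):
depts.score | depts.code
2 | X2
3 | X1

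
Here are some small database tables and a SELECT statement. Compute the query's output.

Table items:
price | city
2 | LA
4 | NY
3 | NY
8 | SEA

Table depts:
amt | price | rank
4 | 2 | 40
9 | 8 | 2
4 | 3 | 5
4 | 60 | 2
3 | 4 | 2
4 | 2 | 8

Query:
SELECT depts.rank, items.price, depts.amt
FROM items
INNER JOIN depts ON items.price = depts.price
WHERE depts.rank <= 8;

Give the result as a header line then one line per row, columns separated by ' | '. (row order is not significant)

== RESULT ==
depts.rank | items.price | depts.amt
8 | 2 | 4
2 | 4 | 3
5 | 3 | 4
2 | 8 | 9

Derivation:
After JOIN depts (5 rows):
items.price | items.city | depts.amt | depts.price | depts.rank
2 | LA | 4 | 2 | 40
2 | LA | 4 | 2 | 8
4 | NY | 3 | 4 | 2
3 | NY | 4 | 3 | 5
8 | SEA | 9 | 8 | 2
After WHERE (4 rows):
items.price | items.city | depts.amt | depts.price | depts.rank
2 | LA | 4 | 2 | 8
4 | NY | 3 | 4 | 2
3 | NY | 4 | 3 | 5
8 | SEA | 9 | 8 | 2
After SELECT (4 rows):
depts.rank | items.price | depts.amt
8 | 2 | 4
2 | 4 | 3
5 | 3 | 4
2 | 8 | 9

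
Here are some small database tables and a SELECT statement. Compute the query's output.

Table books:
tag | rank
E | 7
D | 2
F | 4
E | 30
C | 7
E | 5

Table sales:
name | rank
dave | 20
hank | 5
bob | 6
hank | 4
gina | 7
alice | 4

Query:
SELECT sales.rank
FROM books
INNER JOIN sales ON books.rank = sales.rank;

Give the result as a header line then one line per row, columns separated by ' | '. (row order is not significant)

After JOIN sales (5 rows):
books.tag | books.rank | sales.name | sales.rank
E | 7 | gina | 7
F | 4 | hank | 4
F | 4 | alice | 4
C | 7 | gina | 7
E | 5 | hank | 5
After SELECT (5 rows):
sales.rank
7
4
4
7
5

== RESULT ==
sales.rank
7
4
4
7
5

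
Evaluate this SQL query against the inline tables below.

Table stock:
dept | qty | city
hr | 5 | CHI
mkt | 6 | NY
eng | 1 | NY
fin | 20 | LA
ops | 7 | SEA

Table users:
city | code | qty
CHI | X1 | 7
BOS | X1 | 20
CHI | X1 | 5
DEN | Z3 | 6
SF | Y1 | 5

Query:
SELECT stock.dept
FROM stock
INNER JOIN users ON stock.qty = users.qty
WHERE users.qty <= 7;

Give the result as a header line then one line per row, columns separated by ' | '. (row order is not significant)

== RESULT ==
stock.dept
hr
hr
mkt
ops

Derivation:
After JOIN users (5 rows):
stock.dept | stock.qty | stock.city | users.city | users.code | users.qty
hr | 5 | CHI | CHI | X1 | 5
hr | 5 | CHI | SF | Y1 | 5
mkt | 6 | NY | DEN | Z3 | 6
fin | 20 | LA | BOS | X1 | 20
ops | 7 | SEA | CHI | X1 | 7
After WHERE (4 rows):
stock.dept | stock.qty | stock.city | users.city | users.code | users.qty
hr | 5 | CHI | CHI | X1 | 5
hr | 5 | CHI | SF | Y1 | 5
mkt | 6 | NY | DEN | Z3 | 6
ops | 7 | SEA | CHI | X1 | 7
After SELECT (4 rows):
stock.dept
hr
hr
mkt
ops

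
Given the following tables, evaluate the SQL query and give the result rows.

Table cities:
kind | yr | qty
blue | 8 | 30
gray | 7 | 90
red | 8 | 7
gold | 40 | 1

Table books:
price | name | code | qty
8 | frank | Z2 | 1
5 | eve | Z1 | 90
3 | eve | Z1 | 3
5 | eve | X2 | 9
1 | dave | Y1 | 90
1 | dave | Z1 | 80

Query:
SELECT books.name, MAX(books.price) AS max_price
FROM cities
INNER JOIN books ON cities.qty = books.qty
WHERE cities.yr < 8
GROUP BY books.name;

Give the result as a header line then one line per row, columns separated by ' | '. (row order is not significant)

== RESULT ==
books.name | max_price
eve | 5
dave | 1

Derivation:
After JOIN books (3 rows):
cities.kind | cities.yr | cities.qty | books.price | books.name | books.code | books.qty
gray | 7 | 90 | 5 | eve | Z1 | 90
gray | 7 | 90 | 1 | dave | Y1 | 90
gold | 40 | 1 | 8 | frank | Z2 | 1
After WHERE (2 rows):
cities.kind | cities.yr | cities.qty | books.price | books.name | books.code | books.qty
gray | 7 | 90 | 5 | eve | Z1 | 90
gray | 7 | 90 | 1 | dave | Y1 | 90
After GROUP BY (2 rows):
books.name | max_price
eve | 5
dave | 1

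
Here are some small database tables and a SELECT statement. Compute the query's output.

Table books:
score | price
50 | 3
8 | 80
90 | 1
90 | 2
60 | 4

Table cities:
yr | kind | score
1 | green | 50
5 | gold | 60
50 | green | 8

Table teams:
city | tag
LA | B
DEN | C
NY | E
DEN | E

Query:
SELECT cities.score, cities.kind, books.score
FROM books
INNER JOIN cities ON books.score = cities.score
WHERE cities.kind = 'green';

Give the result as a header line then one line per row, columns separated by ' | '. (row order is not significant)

== RESULT ==
cities.score | cities.kind | books.score
50 | green | 50
8 | green | 8

Derivation:
After JOIN cities (3 rows):
books.score | books.price | cities.yr | cities.kind | cities.score
50 | 3 | 1 | green | 50
8 | 80 | 50 | green | 8
60 | 4 | 5 | gold | 60
After WHERE (2 rows):
books.score | books.price | cities.yr | cities.kind | cities.score
50 | 3 | 1 | green | 50
8 | 80 | 50 | green | 8
After SELECT (2 rows):
cities.score | cities.kind | books.score
50 | green | 50
8 | green | 8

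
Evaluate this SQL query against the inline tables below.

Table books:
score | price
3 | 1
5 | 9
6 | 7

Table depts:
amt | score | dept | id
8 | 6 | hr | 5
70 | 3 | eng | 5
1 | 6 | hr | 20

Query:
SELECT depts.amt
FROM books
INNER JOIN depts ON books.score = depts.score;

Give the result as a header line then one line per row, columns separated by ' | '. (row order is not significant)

After JOIN depts (3 rows):
books.score | books.price | depts.amt | depts.score | depts.dept | depts.id
3 | 1 | 70 | 3 | eng | 5
6 | 7 | 8 | 6 | hr | 5
6 | 7 | 1 | 6 | hr | 20
After SELECT (3 rows):
depts.amt
70
8
1

== RESULT ==
depts.amt
70
8
1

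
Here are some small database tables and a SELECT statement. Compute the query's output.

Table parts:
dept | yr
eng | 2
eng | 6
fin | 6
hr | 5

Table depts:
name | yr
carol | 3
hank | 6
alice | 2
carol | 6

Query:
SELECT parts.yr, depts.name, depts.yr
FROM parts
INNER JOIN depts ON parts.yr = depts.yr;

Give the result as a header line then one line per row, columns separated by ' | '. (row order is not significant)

After JOIN depts (5 rows):
parts.dept | parts.yr | depts.name | depts.yr
eng | 2 | alice | 2
eng | 6 | hank | 6
eng | 6 | carol | 6
fin | 6 | hank | 6
fin | 6 | carol | 6
After SELECT (5 rows):
parts.yr | depts.name | depts.yr
2 | alice | 2
6 | hank | 6
6 | carol | 6
6 | hank | 6
6 | carol | 6

== RESULT ==
parts.yr | depts.name | depts.yr
2 | alice | 2
6 | hank | 6
6 | carol | 6
6 | hank | 6
6 | carol | 6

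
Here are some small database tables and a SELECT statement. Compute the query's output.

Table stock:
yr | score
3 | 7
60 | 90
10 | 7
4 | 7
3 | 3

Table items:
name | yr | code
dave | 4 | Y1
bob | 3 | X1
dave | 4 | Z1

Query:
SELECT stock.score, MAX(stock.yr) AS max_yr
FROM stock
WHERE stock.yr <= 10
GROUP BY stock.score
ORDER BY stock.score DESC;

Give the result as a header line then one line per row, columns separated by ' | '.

== RESULT ==
stock.score | max_yr
7 | 10
3 | 3

Derivation:
After WHERE (4 rows):
stock.yr | stock.score
3 | 7
10 | 7
4 | 7
3 | 3
After GROUP BY (2 rows):
stock.score | max_yr
7 | 10
3 | 3
After ORDER BY (2 rows):
stock.score | max_yr
7 | 10
3 | 3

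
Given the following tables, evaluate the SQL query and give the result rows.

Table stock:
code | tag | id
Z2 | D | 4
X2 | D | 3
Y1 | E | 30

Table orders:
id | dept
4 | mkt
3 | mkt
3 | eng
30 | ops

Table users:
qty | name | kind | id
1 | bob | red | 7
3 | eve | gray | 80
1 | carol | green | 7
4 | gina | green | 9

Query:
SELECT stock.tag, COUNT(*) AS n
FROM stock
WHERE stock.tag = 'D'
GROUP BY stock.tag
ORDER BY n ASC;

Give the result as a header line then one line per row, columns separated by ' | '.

After WHERE (2 rows):
stock.code | stock.tag | stock.id
Z2 | D | 4
X2 | D | 3
After GROUP BY (1 rows):
stock.tag | n
D | 2
After ORDER BY (1 rows):
stock.tag | n
D | 2

== RESULT ==
stock.tag | n
D | 2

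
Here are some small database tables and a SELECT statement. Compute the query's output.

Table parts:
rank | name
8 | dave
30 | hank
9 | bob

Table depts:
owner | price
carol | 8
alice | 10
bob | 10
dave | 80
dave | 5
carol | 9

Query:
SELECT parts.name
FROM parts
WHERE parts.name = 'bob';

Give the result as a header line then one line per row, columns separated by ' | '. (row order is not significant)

== RESULT ==
parts.name
bob

Derivation:
After WHERE (1 rows):
parts.rank | parts.name
9 | bob
After SELECT (1 rows):
parts.name
bob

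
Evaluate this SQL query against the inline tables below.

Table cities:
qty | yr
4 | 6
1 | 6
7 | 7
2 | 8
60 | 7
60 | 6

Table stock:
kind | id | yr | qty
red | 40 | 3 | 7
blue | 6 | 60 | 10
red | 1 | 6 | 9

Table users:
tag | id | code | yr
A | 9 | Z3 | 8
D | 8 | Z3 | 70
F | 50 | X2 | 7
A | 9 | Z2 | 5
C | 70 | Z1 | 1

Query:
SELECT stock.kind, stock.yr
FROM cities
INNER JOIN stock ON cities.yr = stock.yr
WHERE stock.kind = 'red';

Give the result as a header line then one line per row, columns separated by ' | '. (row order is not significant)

After JOIN stock (3 rows):
cities.qty | cities.yr | stock.kind | stock.id | stock.yr | stock.qty
4 | 6 | red | 1 | 6 | 9
1 | 6 | red | 1 | 6 | 9
60 | 6 | red | 1 | 6 | 9
After WHERE (3 rows):
cities.qty | cities.yr | stock.kind | stock.id | stock.yr | stock.qty
4 | 6 | red | 1 | 6 | 9
1 | 6 | red | 1 | 6 | 9
60 | 6 | red | 1 | 6 | 9
After SELECT (3 rows):
stock.kind | stock.yr
red | 6
red | 6
red | 6

== RESULT ==
stock.kind | stock.yr
red | 6
red | 6
red | 6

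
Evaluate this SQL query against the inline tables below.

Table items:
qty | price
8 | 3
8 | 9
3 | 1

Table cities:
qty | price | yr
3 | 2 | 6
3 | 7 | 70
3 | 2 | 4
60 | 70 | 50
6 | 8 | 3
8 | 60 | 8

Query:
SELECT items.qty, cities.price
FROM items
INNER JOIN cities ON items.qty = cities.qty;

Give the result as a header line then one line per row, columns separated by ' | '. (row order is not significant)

== RESULT ==
items.qty | cities.price
8 | 60
8 | 60
3 | 2
3 | 7
3 | 2

Derivation:
After JOIN cities (5 rows):
items.qty | items.price | cities.qty | cities.price | cities.yr
8 | 3 | 8 | 60 | 8
8 | 9 | 8 | 60 | 8
3 | 1 | 3 | 2 | 6
3 | 1 | 3 | 7 | 70
3 | 1 | 3 | 2 | 4
After SELECT (5 rows):
items.qty | cities.price
8 | 60
8 | 60
3 | 2
3 | 7
3 | 2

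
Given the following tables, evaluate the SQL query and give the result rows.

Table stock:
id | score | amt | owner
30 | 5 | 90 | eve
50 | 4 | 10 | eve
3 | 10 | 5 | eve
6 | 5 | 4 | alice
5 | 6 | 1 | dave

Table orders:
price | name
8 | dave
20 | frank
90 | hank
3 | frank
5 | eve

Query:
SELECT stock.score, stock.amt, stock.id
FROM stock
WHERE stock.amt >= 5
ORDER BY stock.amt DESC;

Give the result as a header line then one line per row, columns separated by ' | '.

After WHERE (3 rows):
stock.id | stock.score | stock.amt | stock.owner
30 | 5 | 90 | eve
50 | 4 | 10 | eve
3 | 10 | 5 | eve
After SELECT (3 rows):
stock.score | stock.amt | stock.id
5 | 90 | 30
4 | 10 | 50
10 | 5 | 3
After ORDER BY (3 rows):
stock.score | stock.amt | stock.id
5 | 90 | 30
4 | 10 | 50
10 | 5 | 3

== RESULT ==
stock.score | stock.amt | stock.id
5 | 90 | 30
4 | 10 | 50
10 | 5 | 3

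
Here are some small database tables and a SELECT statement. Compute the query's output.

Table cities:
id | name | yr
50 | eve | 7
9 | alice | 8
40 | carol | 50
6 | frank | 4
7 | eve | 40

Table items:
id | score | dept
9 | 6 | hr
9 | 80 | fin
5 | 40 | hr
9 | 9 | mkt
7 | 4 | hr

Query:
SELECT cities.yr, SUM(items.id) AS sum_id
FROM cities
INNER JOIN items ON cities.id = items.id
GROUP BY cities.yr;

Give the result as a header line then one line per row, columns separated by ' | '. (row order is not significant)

After JOIN items (4 rows):
cities.id | cities.name | cities.yr | items.id | items.score | items.dept
9 | alice | 8 | 9 | 6 | hr
9 | alice | 8 | 9 | 80 | fin
9 | alice | 8 | 9 | 9 | mkt
7 | eve | 40 | 7 | 4 | hr
After GROUP BY (2 rows):
cities.yr | sum_id
8 | 27
40 | 7

== RESULT ==
cities.yr | sum_id
8 | 27
40 | 7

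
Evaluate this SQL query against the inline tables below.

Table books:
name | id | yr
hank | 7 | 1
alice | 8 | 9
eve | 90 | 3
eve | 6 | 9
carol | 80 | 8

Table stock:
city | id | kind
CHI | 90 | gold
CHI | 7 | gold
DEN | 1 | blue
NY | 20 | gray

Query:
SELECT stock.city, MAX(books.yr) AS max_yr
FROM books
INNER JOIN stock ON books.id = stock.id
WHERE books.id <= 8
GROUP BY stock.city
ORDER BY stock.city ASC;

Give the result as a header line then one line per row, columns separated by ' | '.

After JOIN stock (2 rows):
books.name | books.id | books.yr | stock.city | stock.id | stock.kind
hank | 7 | 1 | CHI | 7 | gold
eve | 90 | 3 | CHI | 90 | gold
After WHERE (1 rows):
books.name | books.id | books.yr | stock.city | stock.id | stock.kind
hank | 7 | 1 | CHI | 7 | gold
After GROUP BY (1 rows):
stock.city | max_yr
CHI | 1
After ORDER BY (1 rows):
stock.city | max_yr
CHI | 1

== RESULT ==
stock.city | max_yr
CHI | 1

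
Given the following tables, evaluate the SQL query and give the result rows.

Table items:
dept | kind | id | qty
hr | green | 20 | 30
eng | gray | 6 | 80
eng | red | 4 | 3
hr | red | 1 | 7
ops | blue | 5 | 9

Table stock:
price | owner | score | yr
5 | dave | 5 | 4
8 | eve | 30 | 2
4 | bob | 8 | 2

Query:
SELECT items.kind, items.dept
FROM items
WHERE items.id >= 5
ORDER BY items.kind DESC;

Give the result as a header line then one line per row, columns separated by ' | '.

== RESULT ==
items.kind | items.dept
green | hr
gray | eng
blue | ops

Derivation:
After WHERE (3 rows):
items.dept | items.kind | items.id | items.qty
hr | green | 20 | 30
eng | gray | 6 | 80
ops | blue | 5 | 9
After SELECT (3 rows):
items.kind | items.dept
green | hr
gray | eng
blue | ops
After ORDER BY (3 rows):
items.kind | items.dept
green | hr
gray | eng
blue | ops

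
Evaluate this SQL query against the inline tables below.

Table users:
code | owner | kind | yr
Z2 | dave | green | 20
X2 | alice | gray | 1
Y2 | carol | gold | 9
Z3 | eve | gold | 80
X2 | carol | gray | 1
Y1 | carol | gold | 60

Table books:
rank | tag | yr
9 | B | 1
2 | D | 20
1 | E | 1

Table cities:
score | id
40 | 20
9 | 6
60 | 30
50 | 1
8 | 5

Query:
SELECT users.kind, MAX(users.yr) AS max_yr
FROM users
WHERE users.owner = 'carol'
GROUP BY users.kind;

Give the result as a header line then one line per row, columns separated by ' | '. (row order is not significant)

== RESULT ==
users.kind | max_yr
gold | 60
gray | 1

Derivation:
After WHERE (3 rows):
users.code | users.owner | users.kind | users.yr
Y2 | carol | gold | 9
X2 | carol | gray | 1
Y1 | carol | gold | 60
After GROUP BY (2 rows):
users.kind | max_yr
gold | 60
gray | 1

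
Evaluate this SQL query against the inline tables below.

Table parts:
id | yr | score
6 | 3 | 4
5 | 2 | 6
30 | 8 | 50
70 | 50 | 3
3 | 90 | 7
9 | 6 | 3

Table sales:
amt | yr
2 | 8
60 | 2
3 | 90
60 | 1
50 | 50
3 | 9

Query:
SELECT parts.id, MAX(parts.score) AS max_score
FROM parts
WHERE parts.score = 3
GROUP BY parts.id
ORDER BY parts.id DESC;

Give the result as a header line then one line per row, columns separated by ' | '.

After WHERE (2 rows):
parts.id | parts.yr | parts.score
70 | 50 | 3
9 | 6 | 3
After GROUP BY (2 rows):
parts.id | max_score
70 | 3
9 | 3
After ORDER BY (2 rows):
parts.id | max_score
70 | 3
9 | 3

== RESULT ==
parts.id | max_score
70 | 3
9 | 3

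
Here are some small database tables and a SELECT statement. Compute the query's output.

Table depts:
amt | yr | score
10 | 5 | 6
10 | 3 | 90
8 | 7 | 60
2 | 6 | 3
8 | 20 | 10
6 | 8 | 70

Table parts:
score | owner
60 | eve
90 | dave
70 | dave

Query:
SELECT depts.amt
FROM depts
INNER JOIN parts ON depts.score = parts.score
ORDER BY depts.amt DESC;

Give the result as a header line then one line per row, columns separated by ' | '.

== RESULT ==
depts.amt
10
8
6

Derivation:
After JOIN parts (3 rows):
depts.amt | depts.yr | depts.score | parts.score | parts.owner
10 | 3 | 90 | 90 | dave
8 | 7 | 60 | 60 | eve
6 | 8 | 70 | 70 | dave
After SELECT (3 rows):
depts.amt
10
8
6
After ORDER BY (3 rows):
depts.amt
10
8
6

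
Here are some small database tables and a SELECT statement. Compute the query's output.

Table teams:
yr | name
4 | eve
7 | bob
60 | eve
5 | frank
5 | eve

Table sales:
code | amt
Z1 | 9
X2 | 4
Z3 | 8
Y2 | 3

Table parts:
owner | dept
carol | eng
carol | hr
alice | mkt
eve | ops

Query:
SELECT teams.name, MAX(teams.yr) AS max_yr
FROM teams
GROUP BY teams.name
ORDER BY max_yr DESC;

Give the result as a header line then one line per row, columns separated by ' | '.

== RESULT ==
teams.name | max_yr
eve | 60
bob | 7
frank | 5

Derivation:
After GROUP BY (3 rows):
teams.name | max_yr
eve | 60
bob | 7
frank | 5
After ORDER BY (3 rows):
teams.name | max_yr
eve | 60
bob | 7
frank | 5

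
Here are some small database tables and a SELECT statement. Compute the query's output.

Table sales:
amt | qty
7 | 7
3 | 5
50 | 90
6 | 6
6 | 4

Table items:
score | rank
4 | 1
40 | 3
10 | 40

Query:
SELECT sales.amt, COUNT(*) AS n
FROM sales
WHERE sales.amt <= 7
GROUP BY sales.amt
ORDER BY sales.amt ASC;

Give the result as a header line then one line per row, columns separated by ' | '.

== RESULT ==
sales.amt | n
3 | 1
6 | 2
7 | 1

Derivation:
After WHERE (4 rows):
sales.amt | sales.qty
7 | 7
3 | 5
6 | 6
6 | 4
After GROUP BY (3 rows):
sales.amt | n
7 | 1
3 | 1
6 | 2
After ORDER BY (3 rows):
sales.amt | n
3 | 1
6 | 2
7 | 1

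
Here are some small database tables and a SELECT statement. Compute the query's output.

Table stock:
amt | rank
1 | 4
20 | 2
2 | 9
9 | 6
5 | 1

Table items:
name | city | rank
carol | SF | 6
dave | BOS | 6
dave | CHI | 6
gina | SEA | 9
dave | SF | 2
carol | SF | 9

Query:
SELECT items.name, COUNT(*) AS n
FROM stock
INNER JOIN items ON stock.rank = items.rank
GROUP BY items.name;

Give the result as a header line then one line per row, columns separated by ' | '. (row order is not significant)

== RESULT ==
items.name | n
dave | 3
gina | 1
carol | 2

Derivation:
After JOIN items (6 rows):
stock.amt | stock.rank | items.name | items.city | items.rank
20 | 2 | dave | SF | 2
2 | 9 | gina | SEA | 9
2 | 9 | carol | SF | 9
9 | 6 | carol | SF | 6
9 | 6 | dave | BOS | 6
9 | 6 | dave | CHI | 6
After GROUP BY (3 rows):
items.name | n
dave | 3
gina | 1
carol | 2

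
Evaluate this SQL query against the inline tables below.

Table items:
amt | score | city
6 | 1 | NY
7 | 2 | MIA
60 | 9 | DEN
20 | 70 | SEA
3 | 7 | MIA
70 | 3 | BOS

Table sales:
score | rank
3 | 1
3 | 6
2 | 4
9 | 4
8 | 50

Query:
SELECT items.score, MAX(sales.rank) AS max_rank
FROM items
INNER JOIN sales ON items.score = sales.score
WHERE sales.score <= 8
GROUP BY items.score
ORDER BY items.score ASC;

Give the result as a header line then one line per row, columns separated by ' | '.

== RESULT ==
items.score | max_rank
2 | 4
3 | 6

Derivation:
After JOIN sales (4 rows):
items.amt | items.score | items.city | sales.score | sales.rank
7 | 2 | MIA | 2 | 4
60 | 9 | DEN | 9 | 4
70 | 3 | BOS | 3 | 1
70 | 3 | BOS | 3 | 6
After WHERE (3 rows):
items.amt | items.score | items.city | sales.score | sales.rank
7 | 2 | MIA | 2 | 4
70 | 3 | BOS | 3 | 1
70 | 3 | BOS | 3 | 6
After GROUP BY (2 rows):
items.score | max_rank
2 | 4
3 | 6
After ORDER BY (2 rows):
items.score | max_rank
2 | 4
3 | 6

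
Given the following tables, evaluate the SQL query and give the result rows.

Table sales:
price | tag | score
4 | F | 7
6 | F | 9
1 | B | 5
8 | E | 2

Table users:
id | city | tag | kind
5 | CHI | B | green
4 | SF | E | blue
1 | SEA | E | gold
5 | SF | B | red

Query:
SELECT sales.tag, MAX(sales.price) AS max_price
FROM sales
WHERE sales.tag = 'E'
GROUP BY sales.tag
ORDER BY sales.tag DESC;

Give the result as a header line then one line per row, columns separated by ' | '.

After WHERE (1 rows):
sales.price | sales.tag | sales.score
8 | E | 2
After GROUP BY (1 rows):
sales.tag | max_price
E | 8
After ORDER BY (1 rows):
sales.tag | max_price
E | 8

== RESULT ==
sales.tag | max_price
E | 8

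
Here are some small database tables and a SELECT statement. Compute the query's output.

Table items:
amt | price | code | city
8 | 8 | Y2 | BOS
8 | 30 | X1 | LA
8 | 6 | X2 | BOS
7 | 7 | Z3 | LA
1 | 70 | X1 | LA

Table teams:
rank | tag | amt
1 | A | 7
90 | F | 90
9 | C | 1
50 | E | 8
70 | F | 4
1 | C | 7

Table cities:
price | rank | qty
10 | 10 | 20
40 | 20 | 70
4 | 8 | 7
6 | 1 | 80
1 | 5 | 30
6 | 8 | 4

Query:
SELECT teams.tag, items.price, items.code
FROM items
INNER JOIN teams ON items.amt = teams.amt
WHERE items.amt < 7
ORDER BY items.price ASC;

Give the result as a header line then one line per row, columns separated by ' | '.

After JOIN teams (6 rows):
items.amt | items.price | items.code | items.city | teams.rank | teams.tag | teams.amt
8 | 8 | Y2 | BOS | 50 | E | 8
8 | 30 | X1 | LA | 50 | E | 8
8 | 6 | X2 | BOS | 50 | E | 8
7 | 7 | Z3 | LA | 1 | A | 7
7 | 7 | Z3 | LA | 1 | C | 7
1 | 70 | X1 | LA | 9 | C | 1
After WHERE (1 rows):
items.amt | items.price | items.code | items.city | teams.rank | teams.tag | teams.amt
1 | 70 | X1 | LA | 9 | C | 1
After SELECT (1 rows):
teams.tag | items.price | items.code
C | 70 | X1
After ORDER BY (1 rows):
teams.tag | items.price | items.code
C | 70 | X1

== RESULT ==
teams.tag | items.price | items.code
C | 70 | X1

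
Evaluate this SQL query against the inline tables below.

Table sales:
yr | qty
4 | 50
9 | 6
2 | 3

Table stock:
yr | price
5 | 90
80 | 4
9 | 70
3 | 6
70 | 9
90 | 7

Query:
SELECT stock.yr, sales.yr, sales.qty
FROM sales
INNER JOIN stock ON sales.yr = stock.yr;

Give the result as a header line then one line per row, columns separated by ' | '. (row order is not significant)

After JOIN stock (1 rows):
sales.yr | sales.qty | stock.yr | stock.price
9 | 6 | 9 | 70
After SELECT (1 rows):
stock.yr | sales.yr | sales.qty
9 | 9 | 6

== RESULT ==
stock.yr | sales.yr | sales.qty
9 | 9 | 6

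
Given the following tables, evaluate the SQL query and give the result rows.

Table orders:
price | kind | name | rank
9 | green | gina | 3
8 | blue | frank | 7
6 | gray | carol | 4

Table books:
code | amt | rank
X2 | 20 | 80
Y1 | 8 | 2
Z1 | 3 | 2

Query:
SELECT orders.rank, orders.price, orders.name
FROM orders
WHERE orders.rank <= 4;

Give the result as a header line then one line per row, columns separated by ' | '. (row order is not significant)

After WHERE (2 rows):
orders.price | orders.kind | orders.name | orders.rank
9 | green | gina | 3
6 | gray | carol | 4
After SELECT (2 rows):
orders.rank | orders.price | orders.name
3 | 9 | gina
4 | 6 | carol

== RESULT ==
orders.rank | orders.price | orders.name
3 | 9 | gina
4 | 6 | carol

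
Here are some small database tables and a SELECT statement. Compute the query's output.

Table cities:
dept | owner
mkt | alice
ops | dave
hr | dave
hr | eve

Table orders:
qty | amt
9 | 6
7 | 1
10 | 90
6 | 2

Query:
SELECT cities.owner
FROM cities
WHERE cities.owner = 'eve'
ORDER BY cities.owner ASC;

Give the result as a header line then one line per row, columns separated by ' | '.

After WHERE (1 rows):
cities.dept | cities.owner
hr | eve
After SELECT (1 rows):
cities.owner
eve
After ORDER BY (1 rows):
cities.owner
eve

== RESULT ==
cities.owner
eve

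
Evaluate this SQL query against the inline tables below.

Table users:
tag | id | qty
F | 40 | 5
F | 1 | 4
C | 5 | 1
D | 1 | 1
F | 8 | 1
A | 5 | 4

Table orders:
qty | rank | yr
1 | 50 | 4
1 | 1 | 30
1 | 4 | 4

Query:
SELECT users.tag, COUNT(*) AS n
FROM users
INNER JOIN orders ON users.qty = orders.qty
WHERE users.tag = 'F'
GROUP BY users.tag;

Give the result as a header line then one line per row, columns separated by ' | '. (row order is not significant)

After JOIN orders (9 rows):
users.tag | users.id | users.qty | orders.qty | orders.rank | orders.yr
C | 5 | 1 | 1 | 50 | 4
C | 5 | 1 | 1 | 1 | 30
C | 5 | 1 | 1 | 4 | 4
D | 1 | 1 | 1 | 50 | 4
D | 1 | 1 | 1 | 1 | 30
D | 1 | 1 | 1 | 4 | 4
F | 8 | 1 | 1 | 50 | 4
F | 8 | 1 | 1 | 1 | 30
F | 8 | 1 | 1 | 4 | 4
After WHERE (3 rows):
users.tag | users.id | users.qty | orders.qty | orders.rank | orders.yr
F | 8 | 1 | 1 | 50 | 4
F | 8 | 1 | 1 | 1 | 30
F | 8 | 1 | 1 | 4 | 4
After GROUP BY (1 rows):
users.tag | n
F | 3

== RESULT ==
users.tag | n
F | 3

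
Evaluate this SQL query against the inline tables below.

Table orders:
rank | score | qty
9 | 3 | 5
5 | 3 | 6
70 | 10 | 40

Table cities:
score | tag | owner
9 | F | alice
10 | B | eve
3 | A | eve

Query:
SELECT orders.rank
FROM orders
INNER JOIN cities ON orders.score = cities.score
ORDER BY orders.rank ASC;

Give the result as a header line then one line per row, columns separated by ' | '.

== RESULT ==
orders.rank
5
9
70

Derivation:
After JOIN cities (3 rows):
orders.rank | orders.score | orders.qty | cities.score | cities.tag | cities.owner
9 | 3 | 5 | 3 | A | eve
5 | 3 | 6 | 3 | A | eve
70 | 10 | 40 | 10 | B | eve
After SELECT (3 rows):
orders.rank
9
5
70
After ORDER BY (3 rows):
orders.rank
5
9
70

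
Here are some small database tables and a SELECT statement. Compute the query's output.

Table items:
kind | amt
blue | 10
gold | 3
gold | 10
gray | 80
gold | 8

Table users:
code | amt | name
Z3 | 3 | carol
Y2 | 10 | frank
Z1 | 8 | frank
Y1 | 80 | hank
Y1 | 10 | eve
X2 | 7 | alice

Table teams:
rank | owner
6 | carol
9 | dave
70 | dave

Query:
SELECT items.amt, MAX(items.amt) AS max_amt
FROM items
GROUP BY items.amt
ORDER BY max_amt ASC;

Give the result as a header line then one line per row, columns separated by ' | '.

After GROUP BY (4 rows):
items.amt | max_amt
10 | 10
3 | 3
80 | 80
8 | 8
After ORDER BY (4 rows):
items.amt | max_amt
3 | 3
8 | 8
10 | 10
80 | 80

== RESULT ==
items.amt | max_amt
3 | 3
8 | 8
10 | 10
80 | 80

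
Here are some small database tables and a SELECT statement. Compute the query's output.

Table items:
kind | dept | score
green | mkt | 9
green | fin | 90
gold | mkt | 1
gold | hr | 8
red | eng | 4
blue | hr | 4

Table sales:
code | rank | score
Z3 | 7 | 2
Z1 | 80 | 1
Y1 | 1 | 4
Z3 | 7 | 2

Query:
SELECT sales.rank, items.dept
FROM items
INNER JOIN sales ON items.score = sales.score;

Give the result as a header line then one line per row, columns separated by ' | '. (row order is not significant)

== RESULT ==
sales.rank | items.dept
80 | mkt
1 | eng
1 | hr

Derivation:
After JOIN sales (3 rows):
items.kind | items.dept | items.score | sales.code | sales.rank | sales.score
gold | mkt | 1 | Z1 | 80 | 1
red | eng | 4 | Y1 | 1 | 4
blue | hr | 4 | Y1 | 1 | 4
After SELECT (3 rows):
sales.rank | items.dept
80 | mkt
1 | eng
1 | hr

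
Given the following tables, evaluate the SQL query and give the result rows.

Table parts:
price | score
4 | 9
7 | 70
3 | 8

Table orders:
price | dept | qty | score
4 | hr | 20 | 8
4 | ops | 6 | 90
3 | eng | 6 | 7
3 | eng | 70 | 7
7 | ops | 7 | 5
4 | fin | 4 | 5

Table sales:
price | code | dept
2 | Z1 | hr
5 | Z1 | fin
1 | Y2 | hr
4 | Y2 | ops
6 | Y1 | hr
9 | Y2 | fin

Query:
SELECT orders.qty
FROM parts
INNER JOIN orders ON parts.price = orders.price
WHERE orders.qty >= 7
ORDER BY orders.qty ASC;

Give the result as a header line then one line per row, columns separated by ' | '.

== RESULT ==
orders.qty
7
20
70

Derivation:
After JOIN orders (6 rows):
parts.price | parts.score | orders.price | orders.dept | orders.qty | orders.score
4 | 9 | 4 | hr | 20 | 8
4 | 9 | 4 | ops | 6 | 90
4 | 9 | 4 | fin | 4 | 5
7 | 70 | 7 | ops | 7 | 5
3 | 8 | 3 | eng | 6 | 7
3 | 8 | 3 | eng | 70 | 7
After WHERE (3 rows):
parts.price | parts.score | orders.price | orders.dept | orders.qty | orders.score
4 | 9 | 4 | hr | 20 | 8
7 | 70 | 7 | ops | 7 | 5
3 | 8 | 3 | eng | 70 | 7
After SELECT (3 rows):
orders.qty
20
7
70
After ORDER BY (3 rows):
orders.qty
7
20
70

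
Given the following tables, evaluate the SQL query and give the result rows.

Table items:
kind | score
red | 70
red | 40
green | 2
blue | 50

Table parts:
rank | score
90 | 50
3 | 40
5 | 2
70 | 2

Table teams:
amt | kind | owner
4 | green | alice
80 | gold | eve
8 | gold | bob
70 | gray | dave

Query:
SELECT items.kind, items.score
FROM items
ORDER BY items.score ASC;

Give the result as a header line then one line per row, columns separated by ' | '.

After SELECT (4 rows):
items.kind | items.score
red | 70
red | 40
green | 2
blue | 50
After ORDER BY (4 rows):
items.kind | items.score
green | 2
red | 40
blue | 50
red | 70

== RESULT ==
items.kind | items.score
green | 2
red | 40
blue | 50
red | 70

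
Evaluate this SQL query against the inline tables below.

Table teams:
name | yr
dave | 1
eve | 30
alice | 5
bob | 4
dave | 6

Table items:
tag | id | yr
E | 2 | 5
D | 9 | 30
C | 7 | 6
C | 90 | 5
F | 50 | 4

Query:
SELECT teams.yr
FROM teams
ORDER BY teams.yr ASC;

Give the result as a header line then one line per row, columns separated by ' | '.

== RESULT ==
teams.yr
1
4
5
6
30

Derivation:
After SELECT (5 rows):
teams.yr
1
30
5
4
6
After ORDER BY (5 rows):
teams.yr
1
4
5
6
30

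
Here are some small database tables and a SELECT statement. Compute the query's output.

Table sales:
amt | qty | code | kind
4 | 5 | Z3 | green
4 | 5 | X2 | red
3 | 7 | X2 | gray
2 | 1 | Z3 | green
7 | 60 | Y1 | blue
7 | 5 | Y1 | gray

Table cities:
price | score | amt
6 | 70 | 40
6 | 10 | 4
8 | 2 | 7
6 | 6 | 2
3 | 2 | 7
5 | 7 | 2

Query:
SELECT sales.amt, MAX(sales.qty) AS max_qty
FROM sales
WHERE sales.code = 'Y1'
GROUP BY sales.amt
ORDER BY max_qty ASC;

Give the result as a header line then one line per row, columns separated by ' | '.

After WHERE (2 rows):
sales.amt | sales.qty | sales.code | sales.kind
7 | 60 | Y1 | blue
7 | 5 | Y1 | gray
After GROUP BY (1 rows):
sales.amt | max_qty
7 | 60
After ORDER BY (1 rows):
sales.amt | max_qty
7 | 60

== RESULT ==
sales.amt | max_qty
7 | 60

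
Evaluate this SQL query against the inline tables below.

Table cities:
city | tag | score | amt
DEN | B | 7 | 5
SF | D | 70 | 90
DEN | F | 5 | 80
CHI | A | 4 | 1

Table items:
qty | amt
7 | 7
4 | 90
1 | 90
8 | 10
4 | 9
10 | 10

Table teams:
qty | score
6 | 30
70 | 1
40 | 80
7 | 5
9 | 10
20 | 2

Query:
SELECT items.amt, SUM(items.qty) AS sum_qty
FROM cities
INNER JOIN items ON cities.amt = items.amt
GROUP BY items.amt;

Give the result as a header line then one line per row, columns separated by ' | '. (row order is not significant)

== RESULT ==
items.amt | sum_qty
90 | 5

Derivation:
After JOIN items (2 rows):
cities.city | cities.tag | cities.score | cities.amt | items.qty | items.amt
SF | D | 70 | 90 | 4 | 90
SF | D | 70 | 90 | 1 | 90
After GROUP BY (1 rows):
items.amt | sum_qty
90 | 5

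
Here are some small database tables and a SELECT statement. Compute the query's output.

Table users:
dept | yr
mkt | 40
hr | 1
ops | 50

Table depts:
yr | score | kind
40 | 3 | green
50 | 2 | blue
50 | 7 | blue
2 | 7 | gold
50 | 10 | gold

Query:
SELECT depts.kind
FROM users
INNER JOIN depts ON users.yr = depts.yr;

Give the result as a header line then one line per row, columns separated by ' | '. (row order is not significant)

== RESULT ==
depts.kind
green
blue
blue
gold

Derivation:
After JOIN depts (4 rows):
users.dept | users.yr | depts.yr | depts.score | depts.kind
mkt | 40 | 40 | 3 | green
ops | 50 | 50 | 2 | blue
ops | 50 | 50 | 7 | blue
ops | 50 | 50 | 10 | gold
After SELECT (4 rows):
depts.kind
green
blue
blue
gold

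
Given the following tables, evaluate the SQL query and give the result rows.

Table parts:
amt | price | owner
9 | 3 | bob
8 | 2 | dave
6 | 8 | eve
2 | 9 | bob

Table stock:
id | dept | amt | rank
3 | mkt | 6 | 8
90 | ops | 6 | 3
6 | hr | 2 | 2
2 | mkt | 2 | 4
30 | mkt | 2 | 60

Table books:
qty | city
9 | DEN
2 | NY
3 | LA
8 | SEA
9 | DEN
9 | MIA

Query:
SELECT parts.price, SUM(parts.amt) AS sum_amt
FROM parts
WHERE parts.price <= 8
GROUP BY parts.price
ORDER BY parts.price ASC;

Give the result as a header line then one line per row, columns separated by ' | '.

== RESULT ==
parts.price | sum_amt
2 | 8
3 | 9
8 | 6

Derivation:
After WHERE (3 rows):
parts.amt | parts.price | parts.owner
9 | 3 | bob
8 | 2 | dave
6 | 8 | eve
After GROUP BY (3 rows):
parts.price | sum_amt
3 | 9
2 | 8
8 | 6
After ORDER BY (3 rows):
parts.price | sum_amt
2 | 8
3 | 9
8 | 6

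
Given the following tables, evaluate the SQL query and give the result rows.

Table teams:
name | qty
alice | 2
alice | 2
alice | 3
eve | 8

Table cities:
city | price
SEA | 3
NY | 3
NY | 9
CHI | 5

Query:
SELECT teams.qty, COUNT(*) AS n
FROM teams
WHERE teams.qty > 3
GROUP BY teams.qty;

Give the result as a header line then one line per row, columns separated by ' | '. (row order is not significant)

After WHERE (1 rows):
teams.name | teams.qty
eve | 8
After GROUP BY (1 rows):
teams.qty | n
8 | 1

== RESULT ==
teams.qty | n
8 | 1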